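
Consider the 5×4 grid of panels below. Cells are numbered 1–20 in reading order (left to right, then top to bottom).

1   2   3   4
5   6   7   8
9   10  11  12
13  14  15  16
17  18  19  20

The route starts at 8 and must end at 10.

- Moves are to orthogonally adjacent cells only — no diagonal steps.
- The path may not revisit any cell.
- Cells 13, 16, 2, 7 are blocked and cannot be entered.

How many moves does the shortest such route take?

3

The Manhattan distance from 8 to 10 is |2−3| + |4−2| = 3, so at least 3 moves are needed.
A route of 3 moves achieves this: 8 → 12 → 11 → 10.
Since 3 matches the lower bound, it is optimal.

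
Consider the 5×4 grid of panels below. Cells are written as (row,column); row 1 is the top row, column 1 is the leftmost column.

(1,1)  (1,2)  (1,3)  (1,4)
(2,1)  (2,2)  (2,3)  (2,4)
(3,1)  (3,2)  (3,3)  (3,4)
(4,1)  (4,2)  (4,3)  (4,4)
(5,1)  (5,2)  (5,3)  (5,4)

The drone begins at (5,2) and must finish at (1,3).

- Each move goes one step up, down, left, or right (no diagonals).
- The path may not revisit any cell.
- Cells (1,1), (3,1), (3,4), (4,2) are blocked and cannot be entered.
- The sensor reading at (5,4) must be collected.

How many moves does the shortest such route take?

7

Any route passes through (5,4) somewhere between (5,2) and (1,3). Summing Manhattan distances along the two legs ((5,2) → (5,4) → (1,3)) gives a lower bound of 2 + 5 = 7 moves.
A route of 7 moves achieves this: (5,2) → (5,3) → (5,4) → (4,4) → (4,3) → (3,3) → (2,3) → (1,3).
Since 7 matches the lower bound, it is optimal.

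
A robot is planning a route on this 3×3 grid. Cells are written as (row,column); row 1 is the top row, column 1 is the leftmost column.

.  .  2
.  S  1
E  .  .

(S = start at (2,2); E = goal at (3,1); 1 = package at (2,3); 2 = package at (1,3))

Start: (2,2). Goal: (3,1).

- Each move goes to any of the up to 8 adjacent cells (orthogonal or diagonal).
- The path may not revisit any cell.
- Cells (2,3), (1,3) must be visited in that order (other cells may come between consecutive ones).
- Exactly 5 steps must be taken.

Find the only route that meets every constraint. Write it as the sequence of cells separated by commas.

The waypoints must appear in the order (2,3), (1,3), with no cell reused.
Route from (2,2): right 1 to (2,3), up 1 to (1,3), left 1 to (1,2), down-left 1 to (2,1), down 1 to (3,1) — 5 moves in all.
Check: order respected (1 at step 1, 2 at step 2); 5 moves as required.

(2,2), (2,3), (1,3), (1,2), (2,1), (3,1)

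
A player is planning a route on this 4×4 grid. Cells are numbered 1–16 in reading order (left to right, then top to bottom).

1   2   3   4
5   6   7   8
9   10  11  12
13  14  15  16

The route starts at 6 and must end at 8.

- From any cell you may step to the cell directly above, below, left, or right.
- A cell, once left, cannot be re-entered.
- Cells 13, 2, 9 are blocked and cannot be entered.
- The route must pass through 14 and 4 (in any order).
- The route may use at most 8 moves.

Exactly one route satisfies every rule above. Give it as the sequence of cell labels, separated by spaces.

Any route must reach 14 and 4 and still end at 8 within 8 moves, so the order of the required stops is forced.
Route from 6: 2× down (reaching 14), right to 15, 3× up (reaching 3), right to 4, down to 8 — 8 moves in all.
Check: all required cells visited; 8 ≤ 8 moves.

6 10 14 15 11 7 3 4 8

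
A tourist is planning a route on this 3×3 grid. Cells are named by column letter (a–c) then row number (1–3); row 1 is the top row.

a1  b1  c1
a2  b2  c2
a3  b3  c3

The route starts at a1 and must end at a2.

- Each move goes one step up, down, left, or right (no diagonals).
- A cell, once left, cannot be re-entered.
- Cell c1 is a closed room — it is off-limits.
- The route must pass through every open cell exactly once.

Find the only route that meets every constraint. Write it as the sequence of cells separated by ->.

Need to visit all 8 open cells exactly once, starting at a1 and ending at a2.
Cell a3 has only two open neighbours (a2 and b3), so the path must pass straight through it: one of those is the cell it's entered from and the other is where it exits.
Route from a1: right 1 to b1, down 1 to b2, right 1 to c2, down 1 to c3, left 2 to a3, up 1 to a2 — 7 moves in all.
Check: all 8 open cells covered.

a1 -> b1 -> b2 -> c2 -> c3 -> b3 -> a3 -> a2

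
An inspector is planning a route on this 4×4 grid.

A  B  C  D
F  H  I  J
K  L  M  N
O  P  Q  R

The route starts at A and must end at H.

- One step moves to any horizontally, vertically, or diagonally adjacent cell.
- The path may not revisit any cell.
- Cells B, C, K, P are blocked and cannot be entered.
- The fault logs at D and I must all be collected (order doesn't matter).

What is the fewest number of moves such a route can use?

7

Any route passes through D and I in some order between A and H. Summing Chebyshev distances along each leg and taking the cheapest ordering (A → D → I → H) gives a lower bound of 3 + 1 + 1 = 5 moves.
The shortest route satisfying every rule uses 7 moves: A → F → L → I → D → J → M → H.
The bound of 5 isn't tight here; checking systematically, no route of length 5 through 6 satisfies every constraint, so 7 is the minimum.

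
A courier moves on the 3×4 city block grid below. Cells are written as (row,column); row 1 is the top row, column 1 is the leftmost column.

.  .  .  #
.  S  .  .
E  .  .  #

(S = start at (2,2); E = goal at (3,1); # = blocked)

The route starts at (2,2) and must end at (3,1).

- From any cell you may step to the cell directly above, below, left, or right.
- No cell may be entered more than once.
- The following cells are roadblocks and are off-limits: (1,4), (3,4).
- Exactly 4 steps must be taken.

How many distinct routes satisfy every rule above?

Need simple routes of exactly 4 moves from (2,2) to (3,1) (Manhattan distance 2, so 1 moves are spent on a detour and 1 undoing it).
Enumerating: (2,2) (1,2) (1,1) (2,1) (3,1) | (2,2) (2,3) (3,3) (3,2) (3,1).
That gives 2 routes.

2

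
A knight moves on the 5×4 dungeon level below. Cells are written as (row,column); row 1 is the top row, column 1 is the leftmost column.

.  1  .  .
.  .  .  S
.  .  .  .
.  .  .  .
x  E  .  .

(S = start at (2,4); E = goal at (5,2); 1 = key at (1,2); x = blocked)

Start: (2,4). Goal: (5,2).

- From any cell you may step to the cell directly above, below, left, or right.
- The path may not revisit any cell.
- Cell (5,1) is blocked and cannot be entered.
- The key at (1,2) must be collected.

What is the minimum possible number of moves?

Any route passes through (1,2) somewhere between (2,4) and (5,2). Summing Manhattan distances along the two legs ((2,4) → (1,2) → (5,2)) gives a lower bound of 3 + 4 = 7 moves.
A route of 7 moves achieves this: (2,4) → (1,4) → (1,3) → (1,2) → (2,2) → (3,2) → (4,2) → (5,2).
Since 7 matches the lower bound, it is optimal.

7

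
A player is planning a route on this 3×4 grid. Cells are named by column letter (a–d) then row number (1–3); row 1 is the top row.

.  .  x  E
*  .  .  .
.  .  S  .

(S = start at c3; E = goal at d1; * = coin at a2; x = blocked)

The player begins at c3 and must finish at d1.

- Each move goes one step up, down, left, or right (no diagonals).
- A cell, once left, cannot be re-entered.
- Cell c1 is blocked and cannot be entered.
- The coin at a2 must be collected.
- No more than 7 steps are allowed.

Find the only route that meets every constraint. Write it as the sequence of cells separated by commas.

c3, b3, a3, a2, b2, c2, d2, d1

The budget equals the shortest possible length, so every move has to be on a shortest route through the required cells.
Route from c3: left 2 to a3, up 1 to a2, right 3 to d2, up 1 to d1 — 7 moves in all.
Check: all required cells visited; 7 ≤ 7 moves.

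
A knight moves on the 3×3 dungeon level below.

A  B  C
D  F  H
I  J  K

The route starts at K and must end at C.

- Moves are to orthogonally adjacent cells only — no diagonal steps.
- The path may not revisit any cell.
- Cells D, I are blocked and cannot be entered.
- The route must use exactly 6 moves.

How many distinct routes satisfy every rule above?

0

Need simple routes of exactly 6 moves from K to C (Manhattan distance 2, so 2 moves are spent on a detour and 2 undoing it).
No route satisfies every constraint, so the count is 0.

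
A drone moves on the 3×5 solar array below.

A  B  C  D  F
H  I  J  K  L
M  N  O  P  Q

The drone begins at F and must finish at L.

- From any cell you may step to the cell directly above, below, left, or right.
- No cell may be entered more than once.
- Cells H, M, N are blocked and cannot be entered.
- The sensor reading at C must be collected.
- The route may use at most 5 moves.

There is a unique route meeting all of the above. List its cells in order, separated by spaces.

F D C J K L

The budget equals the shortest possible length, so every move has to be on a shortest route through the required cells.
Route from F: left 2 to C, down 1 to J, right 2 to L — 5 moves in all.
Check: all required cells visited; 5 ≤ 5 moves.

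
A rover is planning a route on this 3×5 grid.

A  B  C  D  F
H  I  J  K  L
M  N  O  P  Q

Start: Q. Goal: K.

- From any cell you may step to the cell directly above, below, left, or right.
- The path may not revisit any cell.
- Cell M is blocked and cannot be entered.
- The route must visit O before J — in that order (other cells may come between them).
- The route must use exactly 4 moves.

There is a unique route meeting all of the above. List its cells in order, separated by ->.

The waypoints must appear in the order O, J, with no cell reused.
Route from Q: 2× left (reaching O), up to J, right to K — 4 moves in all.
Check: order respected (O at step 2, J at step 3); 4 moves as required.

Q -> P -> O -> J -> K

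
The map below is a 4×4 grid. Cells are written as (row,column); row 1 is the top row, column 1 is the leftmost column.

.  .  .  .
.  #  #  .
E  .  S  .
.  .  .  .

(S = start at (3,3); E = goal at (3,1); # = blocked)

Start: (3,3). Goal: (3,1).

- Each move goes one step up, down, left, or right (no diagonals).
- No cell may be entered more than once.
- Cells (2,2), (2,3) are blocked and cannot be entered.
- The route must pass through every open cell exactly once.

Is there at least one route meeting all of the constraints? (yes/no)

no

Colour the cells like a checkerboard: each orthogonal step flips colour, so a Hamiltonian route alternates colours. Here there are 7 cells of one colour and 7 of the other, with start on the same colour as the goal — the counts and endpoints can't be arranged into an alternating sequence of length 14, so no Hamiltonian route exists.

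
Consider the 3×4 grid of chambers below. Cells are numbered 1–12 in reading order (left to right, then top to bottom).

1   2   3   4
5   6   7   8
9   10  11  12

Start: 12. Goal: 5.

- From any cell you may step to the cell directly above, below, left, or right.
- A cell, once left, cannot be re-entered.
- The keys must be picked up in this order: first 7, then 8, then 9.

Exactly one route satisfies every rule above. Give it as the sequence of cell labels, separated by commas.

12, 11, 7, 8, 4, 3, 2, 6, 10, 9, 5

The waypoints must appear in the order 7, 8, 9, with no cell reused.
Route from 12: left 1 to 11, up 1 to 7, right 1 to 8, up 1 to 4, left 2 to 2, down 2 to 10, left 1 to 9, up 1 to 5 — 10 moves in all.
Check: order respected (7 at step 2, 8 at step 3, 9 at step 9).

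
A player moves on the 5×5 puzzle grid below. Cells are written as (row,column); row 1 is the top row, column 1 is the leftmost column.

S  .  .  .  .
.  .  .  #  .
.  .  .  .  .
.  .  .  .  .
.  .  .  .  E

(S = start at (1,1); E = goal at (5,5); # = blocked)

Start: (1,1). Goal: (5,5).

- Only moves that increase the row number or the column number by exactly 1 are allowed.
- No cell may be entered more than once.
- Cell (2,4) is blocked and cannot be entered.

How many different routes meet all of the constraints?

A right/down-only route from (1,1) to (5,5) makes exactly 4 down-moves and 4 right-moves in some order.
With no other constraints that would be C(8,4) = 70 routes.
Subtract routes through each blocked cell (inclusion–exclusion for overlaps): − through (2,4): 16 → 54.
That gives 54 routes.

54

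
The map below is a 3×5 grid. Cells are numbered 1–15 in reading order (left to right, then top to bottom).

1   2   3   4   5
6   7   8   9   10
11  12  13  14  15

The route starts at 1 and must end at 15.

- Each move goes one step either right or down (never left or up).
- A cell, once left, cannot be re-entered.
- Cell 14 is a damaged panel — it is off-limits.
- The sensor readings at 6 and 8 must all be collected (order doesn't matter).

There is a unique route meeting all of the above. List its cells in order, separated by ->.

Moves only go right or down, so the column and row indices never decrease.
Route from 1: down 1 to 6, right 4 to 10, down 1 to 15 — 6 moves in all.
Check: all required cells visited.

1 -> 6 -> 7 -> 8 -> 9 -> 10 -> 15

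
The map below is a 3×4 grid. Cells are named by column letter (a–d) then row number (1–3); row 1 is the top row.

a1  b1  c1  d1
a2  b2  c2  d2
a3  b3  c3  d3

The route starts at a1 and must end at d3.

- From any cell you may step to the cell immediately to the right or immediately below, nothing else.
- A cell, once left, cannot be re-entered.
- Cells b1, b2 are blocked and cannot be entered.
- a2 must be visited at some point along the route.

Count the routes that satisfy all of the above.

A right/down-only route from a1 to d3 makes exactly 2 down-moves and 3 right-moves in some order.
With no other constraints that would be C(5,2) = 10 routes.
Split at a2 and multiply the segment counts (each segment already excludes blocked cells): a1→a2: 1; a2→d3: 1; product = 1.
That gives 1 route.

1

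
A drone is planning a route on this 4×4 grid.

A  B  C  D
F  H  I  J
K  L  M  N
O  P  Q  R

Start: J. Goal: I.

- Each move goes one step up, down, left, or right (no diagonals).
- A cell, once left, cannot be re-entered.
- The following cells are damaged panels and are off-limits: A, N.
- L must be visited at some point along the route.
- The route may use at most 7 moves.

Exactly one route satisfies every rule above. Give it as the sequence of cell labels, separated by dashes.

The budget equals the shortest possible length, so every move has to be on a shortest route through the required cells.
Route from J: up to D, 2× left (reaching B), 2× down (reaching L), right to M, up to I — 7 moves in all.
Check: all required cells visited; 7 ≤ 7 moves.

J - D - C - B - H - L - M - I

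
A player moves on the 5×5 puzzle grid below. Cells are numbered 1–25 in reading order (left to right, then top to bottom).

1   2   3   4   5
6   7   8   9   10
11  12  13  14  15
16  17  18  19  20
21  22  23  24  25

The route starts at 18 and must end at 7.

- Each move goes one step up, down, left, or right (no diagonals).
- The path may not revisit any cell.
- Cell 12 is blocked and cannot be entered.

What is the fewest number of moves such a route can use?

The Manhattan distance from 18 to 7 is |4−2| + |3−2| = 3, so at least 3 moves are needed.
A route of 3 moves achieves this: 18 → 13 → 8 → 7.
Since 3 matches the lower bound, it is optimal.

3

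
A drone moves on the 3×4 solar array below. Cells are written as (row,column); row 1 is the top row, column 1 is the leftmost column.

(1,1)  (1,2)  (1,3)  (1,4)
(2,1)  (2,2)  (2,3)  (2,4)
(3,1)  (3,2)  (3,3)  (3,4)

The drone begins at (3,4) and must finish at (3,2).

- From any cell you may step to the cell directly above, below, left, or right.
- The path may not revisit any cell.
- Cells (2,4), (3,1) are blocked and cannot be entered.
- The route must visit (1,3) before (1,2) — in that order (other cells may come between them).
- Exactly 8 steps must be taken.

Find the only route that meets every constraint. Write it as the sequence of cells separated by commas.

The waypoints must appear in the order (1,3), (1,2), with no cell reused.
Route from (3,4): left to (3,3), 2× up (reaching (1,3)), 2× left (reaching (1,1)), down to (2,1), right to (2,2), down to (3,2) — 8 moves in all.
Check: order respected ((1,3) at step 3, (1,2) at step 4); 8 moves as required.

(3,4), (3,3), (2,3), (1,3), (1,2), (1,1), (2,1), (2,2), (3,2)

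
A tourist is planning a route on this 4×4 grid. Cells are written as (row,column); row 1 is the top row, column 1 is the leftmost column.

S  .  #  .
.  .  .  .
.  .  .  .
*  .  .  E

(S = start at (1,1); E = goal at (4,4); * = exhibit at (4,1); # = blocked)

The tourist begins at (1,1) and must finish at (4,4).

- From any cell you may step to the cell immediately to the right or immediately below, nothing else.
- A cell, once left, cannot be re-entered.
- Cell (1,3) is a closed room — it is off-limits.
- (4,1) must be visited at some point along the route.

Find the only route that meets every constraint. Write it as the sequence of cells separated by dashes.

(1,1) - (2,1) - (3,1) - (4,1) - (4,2) - (4,3) - (4,4)

Moves only go right or down, so the column and row indices never decrease.
Route from (1,1): 3× down (reaching (4,1)), 3× right (reaching (4,4)) — 6 moves in all.
Check: all required cells visited.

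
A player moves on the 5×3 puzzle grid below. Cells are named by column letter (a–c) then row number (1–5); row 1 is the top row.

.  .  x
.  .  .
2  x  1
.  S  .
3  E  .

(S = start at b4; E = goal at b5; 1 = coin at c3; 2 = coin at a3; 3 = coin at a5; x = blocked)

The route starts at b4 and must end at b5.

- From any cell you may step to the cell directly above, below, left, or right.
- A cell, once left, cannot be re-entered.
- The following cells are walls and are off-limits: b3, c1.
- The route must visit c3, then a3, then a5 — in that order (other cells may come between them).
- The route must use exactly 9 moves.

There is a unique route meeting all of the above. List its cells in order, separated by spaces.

The waypoints must appear in the order c3, a3, a5, with no cell reused.
Route from b4: right to c4, 2× up (reaching c2), 2× left (reaching a2), 3× down (reaching a5), right to b5 — 9 moves in all.
Check: order respected (1 at step 2, 2 at step 6, 3 at step 8); 9 moves as required.

b4 c4 c3 c2 b2 a2 a3 a4 a5 b5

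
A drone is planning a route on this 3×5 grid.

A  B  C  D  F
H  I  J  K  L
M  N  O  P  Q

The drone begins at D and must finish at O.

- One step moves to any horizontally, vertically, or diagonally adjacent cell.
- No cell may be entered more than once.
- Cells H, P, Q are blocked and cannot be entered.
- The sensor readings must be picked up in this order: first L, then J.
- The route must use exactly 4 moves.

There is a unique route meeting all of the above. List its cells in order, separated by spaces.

D L K J O

The waypoints must appear in the order L, J, with no cell reused.
Route from D: down-right 1 to L, left 2 to J, down 1 to O — 4 moves in all.
Check: order respected (L at step 1, J at step 3); 4 moves as required.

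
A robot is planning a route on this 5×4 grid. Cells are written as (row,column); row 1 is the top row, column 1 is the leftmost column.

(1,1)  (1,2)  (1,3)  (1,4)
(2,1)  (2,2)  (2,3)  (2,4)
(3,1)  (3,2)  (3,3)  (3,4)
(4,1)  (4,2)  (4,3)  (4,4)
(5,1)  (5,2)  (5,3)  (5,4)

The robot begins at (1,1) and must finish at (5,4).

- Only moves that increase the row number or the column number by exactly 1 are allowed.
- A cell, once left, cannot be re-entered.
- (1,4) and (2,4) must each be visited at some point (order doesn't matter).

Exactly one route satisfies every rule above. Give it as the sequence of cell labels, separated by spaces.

(1,1) (1,2) (1,3) (1,4) (2,4) (3,4) (4,4) (5,4)

Moves only go right or down, so the column and row indices never decrease.
Route from (1,1): right 3 to (1,4), down 4 to (5,4) — 7 moves in all.
Check: all required cells visited.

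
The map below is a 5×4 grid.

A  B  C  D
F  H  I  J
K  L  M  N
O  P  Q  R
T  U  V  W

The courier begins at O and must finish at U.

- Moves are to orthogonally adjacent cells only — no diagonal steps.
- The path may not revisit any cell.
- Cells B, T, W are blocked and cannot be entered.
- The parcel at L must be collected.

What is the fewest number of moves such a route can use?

4

Any route passes through L somewhere between O and U. Summing Manhattan distances along the two legs (O → L → U) gives a lower bound of 2 + 2 = 4 moves.
A route of 4 moves achieves this: O → K → L → P → U.
Since 4 matches the lower bound, it is optimal.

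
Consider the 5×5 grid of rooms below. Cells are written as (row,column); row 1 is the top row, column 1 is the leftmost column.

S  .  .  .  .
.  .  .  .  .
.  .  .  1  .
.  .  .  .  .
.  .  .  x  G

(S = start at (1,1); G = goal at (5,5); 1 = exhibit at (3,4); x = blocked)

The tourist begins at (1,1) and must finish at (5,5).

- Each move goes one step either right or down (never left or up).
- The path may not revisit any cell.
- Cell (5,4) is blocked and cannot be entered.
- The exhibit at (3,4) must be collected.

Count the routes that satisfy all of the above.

A right/down-only route from (1,1) to (5,5) makes exactly 4 down-moves and 4 right-moves in some order.
With no other constraints that would be C(8,4) = 70 routes.
Split at (3,4) and multiply the segment counts (each segment already excludes blocked cells): (1,1)→(3,4): 10; (3,4)→(5,5): 2; product = 20.
That gives 20 routes.

20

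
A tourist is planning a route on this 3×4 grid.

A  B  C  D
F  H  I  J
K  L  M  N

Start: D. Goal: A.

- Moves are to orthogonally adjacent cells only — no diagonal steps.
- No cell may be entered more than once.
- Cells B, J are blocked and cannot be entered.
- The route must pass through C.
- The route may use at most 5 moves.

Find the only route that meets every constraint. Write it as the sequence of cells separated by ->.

Any route must reach C and still end at A within 5 moves, so the order of the required stops is forced.
Route from D: left 1 to C, down 1 to I, left 2 to F, up 1 to A — 5 moves in all.
Check: all required cells visited; 5 ≤ 5 moves.

D -> C -> I -> H -> F -> A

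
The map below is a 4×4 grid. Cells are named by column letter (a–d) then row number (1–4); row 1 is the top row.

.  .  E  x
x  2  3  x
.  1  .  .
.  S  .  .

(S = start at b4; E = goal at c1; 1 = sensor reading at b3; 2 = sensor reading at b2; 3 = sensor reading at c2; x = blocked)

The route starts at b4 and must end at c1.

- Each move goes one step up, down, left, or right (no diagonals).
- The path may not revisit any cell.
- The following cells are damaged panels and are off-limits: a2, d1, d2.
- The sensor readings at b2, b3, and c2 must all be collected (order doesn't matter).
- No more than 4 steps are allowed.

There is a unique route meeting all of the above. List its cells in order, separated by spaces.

b4 b3 b2 c2 c1

The 4-move cap with required stops at b2, b3, c2 leaves no slack for detours.
Route from b4: up 2 to b2, right 1 to c2, up 1 to c1 — 4 moves in all.
Check: all required cells visited; 4 ≤ 4 moves.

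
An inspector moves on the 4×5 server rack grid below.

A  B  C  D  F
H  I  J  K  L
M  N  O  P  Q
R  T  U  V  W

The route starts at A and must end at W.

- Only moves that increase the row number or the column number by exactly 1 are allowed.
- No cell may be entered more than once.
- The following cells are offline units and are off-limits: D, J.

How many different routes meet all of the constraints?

13

A right/down-only route from A to W makes exactly 3 down-moves and 4 right-moves in some order.
With no other constraints that would be C(7,3) = 35 routes.
Subtract routes through each blocked cell (inclusion–exclusion for overlaps): − through D: 4 − through J: 18 → 13.
That gives 13 routes.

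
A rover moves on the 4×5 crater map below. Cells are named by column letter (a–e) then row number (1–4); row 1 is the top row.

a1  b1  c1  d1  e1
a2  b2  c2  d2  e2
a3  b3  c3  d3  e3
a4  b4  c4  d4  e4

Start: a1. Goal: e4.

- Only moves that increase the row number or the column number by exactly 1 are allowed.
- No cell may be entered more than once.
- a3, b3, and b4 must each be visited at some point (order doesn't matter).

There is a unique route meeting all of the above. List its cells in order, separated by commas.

Moves only go right or down, so the column and row indices never decrease.
Route from a1: down 2 to a3, right 1 to b3, down 1 to b4, right 3 to e4 — 7 moves in all.
Check: all required cells visited.

a1, a2, a3, b3, b4, c4, d4, e4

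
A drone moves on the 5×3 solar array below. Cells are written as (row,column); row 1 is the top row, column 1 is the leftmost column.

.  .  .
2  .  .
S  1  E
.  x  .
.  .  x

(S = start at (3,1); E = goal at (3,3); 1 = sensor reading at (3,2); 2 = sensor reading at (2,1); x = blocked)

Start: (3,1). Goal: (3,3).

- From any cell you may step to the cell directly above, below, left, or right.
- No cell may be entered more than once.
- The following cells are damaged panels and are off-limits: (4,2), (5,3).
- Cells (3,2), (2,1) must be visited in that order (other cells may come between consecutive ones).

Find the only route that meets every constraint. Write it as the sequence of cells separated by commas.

The waypoints must appear in the order (3,2), (2,1), with no cell reused.
Route from (3,1): right to (3,2), up to (2,2), left to (2,1), up to (1,1), 2× right (reaching (1,3)), 2× down (reaching (3,3)) — 8 moves in all.
Check: order respected (1 at step 1, 2 at step 3).

(3,1), (3,2), (2,2), (2,1), (1,1), (1,2), (1,3), (2,3), (3,3)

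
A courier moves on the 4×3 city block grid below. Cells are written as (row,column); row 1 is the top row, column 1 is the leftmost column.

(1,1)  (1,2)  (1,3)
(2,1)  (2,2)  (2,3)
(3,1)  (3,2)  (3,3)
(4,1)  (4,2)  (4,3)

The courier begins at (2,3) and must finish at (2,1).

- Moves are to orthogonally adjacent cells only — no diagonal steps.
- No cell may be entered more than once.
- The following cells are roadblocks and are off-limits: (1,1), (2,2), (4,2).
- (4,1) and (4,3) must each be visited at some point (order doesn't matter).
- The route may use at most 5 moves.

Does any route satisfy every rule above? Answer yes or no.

(4,3) must be visited but has only one open neighbour ((3,3)), and it is neither the start nor the goal — the route would have to enter and leave through (3,3), re-entering it.

no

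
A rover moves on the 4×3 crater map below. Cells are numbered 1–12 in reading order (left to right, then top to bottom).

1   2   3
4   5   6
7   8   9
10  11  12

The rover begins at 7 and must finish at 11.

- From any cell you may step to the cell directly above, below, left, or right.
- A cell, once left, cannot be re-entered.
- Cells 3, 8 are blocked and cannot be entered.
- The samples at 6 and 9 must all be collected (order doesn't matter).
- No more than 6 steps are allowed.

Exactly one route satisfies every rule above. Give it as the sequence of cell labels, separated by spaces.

The budget equals the shortest possible length, so every move has to be on a shortest route through the required cells.
Route from 7: up to 4, 2× right (reaching 6), 2× down (reaching 12), left to 11 — 6 moves in all.
Check: all required cells visited; 6 ≤ 6 moves.

7 4 5 6 9 12 11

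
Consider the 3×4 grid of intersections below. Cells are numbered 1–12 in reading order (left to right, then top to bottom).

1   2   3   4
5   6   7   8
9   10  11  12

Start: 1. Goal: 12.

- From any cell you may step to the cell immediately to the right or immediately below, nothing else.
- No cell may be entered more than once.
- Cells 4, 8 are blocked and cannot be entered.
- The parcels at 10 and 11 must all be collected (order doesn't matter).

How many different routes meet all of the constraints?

A right/down-only route from 1 to 12 makes exactly 2 down-moves and 3 right-moves in some order.
With no other constraints that would be C(5,2) = 10 routes.
A monotone route can only reach the required cells in the order 10, 11, so split there and multiply the segment counts (each segment already excludes blocked cells): 1→10: 3; 10→11: 1; 11→12: 1; product = 3.
That gives 3 routes.

3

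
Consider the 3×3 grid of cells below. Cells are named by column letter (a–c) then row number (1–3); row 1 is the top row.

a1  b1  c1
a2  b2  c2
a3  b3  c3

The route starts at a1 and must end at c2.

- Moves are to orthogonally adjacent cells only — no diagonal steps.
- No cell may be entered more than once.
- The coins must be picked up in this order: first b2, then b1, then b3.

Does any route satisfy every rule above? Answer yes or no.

no

Ignoring the required order, 3 revisit-free routes from a1 to c2 pass through all of b2, b1, and b3; the waypoint orders that occur are b1 → b2 → b3 (2); b3 → b2 → b1 (1) — never b2 → b1 → b3.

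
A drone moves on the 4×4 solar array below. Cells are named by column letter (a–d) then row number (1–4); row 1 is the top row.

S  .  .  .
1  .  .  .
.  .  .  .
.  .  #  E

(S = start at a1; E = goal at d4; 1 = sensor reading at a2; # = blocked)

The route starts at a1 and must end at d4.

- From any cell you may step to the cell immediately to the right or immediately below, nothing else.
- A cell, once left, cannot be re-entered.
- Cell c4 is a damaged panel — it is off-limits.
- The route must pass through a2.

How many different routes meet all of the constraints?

4

A right/down-only route from a1 to d4 makes exactly 3 down-moves and 3 right-moves in some order.
With no other constraints that would be C(6,3) = 20 routes.
Split at a2 and multiply the segment counts (each segment already excludes blocked cells): a1→a2: 1; a2→d4: 4; product = 4.
That gives 4 routes.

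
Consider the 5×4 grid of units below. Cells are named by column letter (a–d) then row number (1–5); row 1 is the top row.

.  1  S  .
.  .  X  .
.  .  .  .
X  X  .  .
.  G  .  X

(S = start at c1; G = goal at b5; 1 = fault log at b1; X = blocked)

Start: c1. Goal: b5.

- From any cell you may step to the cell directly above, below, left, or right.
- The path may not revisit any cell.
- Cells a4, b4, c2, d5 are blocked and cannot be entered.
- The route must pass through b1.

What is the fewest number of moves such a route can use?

7

Any route passes through b1 somewhere between c1 and b5. Summing Manhattan distances along the two legs (c1 → b1 → b5) gives a lower bound of 1 + 4 = 5 moves.
That bound ignores the blocked cells. Measuring each leg by the fewest moves that actually steer around them (c1→b1: 1; b1→b5: 6) raises the lower bound to 7.
A route of 7 moves exists: c1 → b1 → b2 → b3 → c3 → c4 → c5 → b5.
Since 7 matches that lower bound, it is optimal.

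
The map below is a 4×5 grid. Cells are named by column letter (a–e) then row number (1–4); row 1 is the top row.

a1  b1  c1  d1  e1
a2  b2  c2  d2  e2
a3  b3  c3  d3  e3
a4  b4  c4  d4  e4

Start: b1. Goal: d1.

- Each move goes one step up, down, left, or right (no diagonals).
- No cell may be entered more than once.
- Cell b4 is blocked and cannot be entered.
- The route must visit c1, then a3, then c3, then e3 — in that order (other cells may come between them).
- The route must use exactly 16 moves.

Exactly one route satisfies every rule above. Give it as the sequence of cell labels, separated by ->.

The waypoints must appear in the order c1, a3, c3, e3, with no cell reused.
Route from b1: right 1 to c1, down 1 to c2, left 2 to a2, down 1 to a3, right 2 to c3, down 1 to c4, right 2 to e4, up 1 to e3, left 1 to d3, up 1 to d2, right 1 to e2, up 1 to e1, left 1 to d1 — 16 moves in all.
Check: order respected (c1 at step 1, a3 at step 5, c3 at step 7, e3 at step 11); 16 moves as required.

b1 -> c1 -> c2 -> b2 -> a2 -> a3 -> b3 -> c3 -> c4 -> d4 -> e4 -> e3 -> d3 -> d2 -> e2 -> e1 -> d1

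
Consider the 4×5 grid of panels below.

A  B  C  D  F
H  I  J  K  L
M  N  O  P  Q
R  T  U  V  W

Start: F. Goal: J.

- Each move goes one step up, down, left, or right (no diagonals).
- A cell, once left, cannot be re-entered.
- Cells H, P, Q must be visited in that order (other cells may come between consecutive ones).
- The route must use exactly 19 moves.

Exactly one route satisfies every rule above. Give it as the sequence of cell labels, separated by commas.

The waypoints must appear in the order H, P, Q, with no cell reused.
Route from F: left 4 to A, down 1 to H, right 1 to I, down 1 to N, left 1 to M, down 1 to R, right 2 to U, up 1 to O, right 1 to P, down 1 to V, right 1 to W, up 2 to L, left 2 to J — 19 moves in all.
Check: order respected (H at step 5, P at step 13, Q at step 16); 19 moves as required.

F, D, C, B, A, H, I, N, M, R, T, U, O, P, V, W, Q, L, K, J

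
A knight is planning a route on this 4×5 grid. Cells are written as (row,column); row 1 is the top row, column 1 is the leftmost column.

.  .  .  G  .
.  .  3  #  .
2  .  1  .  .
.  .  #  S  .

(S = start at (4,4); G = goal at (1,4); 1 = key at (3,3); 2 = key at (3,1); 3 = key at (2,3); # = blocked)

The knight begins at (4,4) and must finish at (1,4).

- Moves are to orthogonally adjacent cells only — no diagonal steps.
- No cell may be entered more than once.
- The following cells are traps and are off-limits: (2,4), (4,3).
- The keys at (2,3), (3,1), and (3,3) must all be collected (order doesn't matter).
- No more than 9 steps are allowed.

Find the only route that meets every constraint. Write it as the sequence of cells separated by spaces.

Any route must reach (2,3), (3,1), and (3,3) and still end at (1,4) within 9 moves, so the order of the required stops is forced.
Route from (4,4): up 1 to (3,4), left 3 to (3,1), up 1 to (2,1), right 2 to (2,3), up 1 to (1,3), right 1 to (1,4) — 9 moves in all.
Check: all required cells visited; 9 ≤ 9 moves.

(4,4) (3,4) (3,3) (3,2) (3,1) (2,1) (2,2) (2,3) (1,3) (1,4)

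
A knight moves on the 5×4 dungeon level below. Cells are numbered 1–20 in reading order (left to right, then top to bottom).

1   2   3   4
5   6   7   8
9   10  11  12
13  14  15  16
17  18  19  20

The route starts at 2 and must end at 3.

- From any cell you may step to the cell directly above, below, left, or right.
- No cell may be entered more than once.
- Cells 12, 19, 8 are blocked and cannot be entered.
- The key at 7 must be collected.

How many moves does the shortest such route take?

3

Any route passes through 7 somewhere between 2 and 3. Summing Manhattan distances along the two legs (2 → 7 → 3) gives a lower bound of 2 + 1 = 3 moves.
A route of 3 moves achieves this: 2 → 6 → 7 → 3.
Since 3 matches the lower bound, it is optimal.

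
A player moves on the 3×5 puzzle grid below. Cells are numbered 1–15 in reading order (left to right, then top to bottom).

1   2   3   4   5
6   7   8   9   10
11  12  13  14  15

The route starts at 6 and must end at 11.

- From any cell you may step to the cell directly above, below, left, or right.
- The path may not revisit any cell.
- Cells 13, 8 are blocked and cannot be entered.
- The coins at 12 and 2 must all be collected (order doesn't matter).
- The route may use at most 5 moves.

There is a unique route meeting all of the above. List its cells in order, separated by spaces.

The budget equals the shortest possible length, so every move has to be on a shortest route through the required cells.
Route from 6: up to 1, right to 2, 2× down (reaching 12), left to 11 — 5 moves in all.
Check: all required cells visited; 5 ≤ 5 moves.

6 1 2 7 12 11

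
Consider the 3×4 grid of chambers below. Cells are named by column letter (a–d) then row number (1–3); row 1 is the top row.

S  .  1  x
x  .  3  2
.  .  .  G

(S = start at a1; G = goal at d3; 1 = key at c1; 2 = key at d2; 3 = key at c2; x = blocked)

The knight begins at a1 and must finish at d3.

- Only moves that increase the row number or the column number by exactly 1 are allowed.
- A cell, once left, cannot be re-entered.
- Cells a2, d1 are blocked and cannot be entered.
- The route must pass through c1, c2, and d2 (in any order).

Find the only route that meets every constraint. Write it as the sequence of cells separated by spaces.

a1 b1 c1 c2 d2 d3

Moves only go right or down, so the column and row indices never decrease.
Route from a1: 2× right (reaching c1), down to c2, right to d2, down to d3 — 5 moves in all.
Check: all required cells visited.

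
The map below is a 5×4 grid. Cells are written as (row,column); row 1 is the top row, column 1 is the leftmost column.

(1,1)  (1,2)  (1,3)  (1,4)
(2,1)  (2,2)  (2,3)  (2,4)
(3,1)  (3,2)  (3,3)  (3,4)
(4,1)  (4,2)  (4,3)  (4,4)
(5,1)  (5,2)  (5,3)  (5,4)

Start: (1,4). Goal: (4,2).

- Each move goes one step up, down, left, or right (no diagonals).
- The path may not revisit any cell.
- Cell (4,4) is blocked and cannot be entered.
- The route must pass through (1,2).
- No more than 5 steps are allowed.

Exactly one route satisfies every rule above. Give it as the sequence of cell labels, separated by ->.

The budget equals the shortest possible length, so every move has to be on a shortest route through the required cells.
Route from (1,4): left 2 to (1,2), down 3 to (4,2) — 5 moves in all.
Check: all required cells visited; 5 ≤ 5 moves.

(1,4) -> (1,3) -> (1,2) -> (2,2) -> (3,2) -> (4,2)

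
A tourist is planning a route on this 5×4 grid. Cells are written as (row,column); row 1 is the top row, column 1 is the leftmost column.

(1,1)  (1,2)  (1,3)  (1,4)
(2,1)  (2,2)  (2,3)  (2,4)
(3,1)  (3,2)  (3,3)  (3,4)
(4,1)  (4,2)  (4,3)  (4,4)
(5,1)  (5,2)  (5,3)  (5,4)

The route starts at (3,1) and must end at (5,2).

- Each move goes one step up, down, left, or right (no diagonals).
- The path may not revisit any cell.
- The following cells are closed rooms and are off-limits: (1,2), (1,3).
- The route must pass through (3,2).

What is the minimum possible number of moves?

Any route passes through (3,2) somewhere between (3,1) and (5,2). Summing Manhattan distances along the two legs ((3,1) → (3,2) → (5,2)) gives a lower bound of 1 + 2 = 3 moves.
A route of 3 moves achieves this: (3,1) → (3,2) → (4,2) → (5,2).
Since 3 matches the lower bound, it is optimal.

3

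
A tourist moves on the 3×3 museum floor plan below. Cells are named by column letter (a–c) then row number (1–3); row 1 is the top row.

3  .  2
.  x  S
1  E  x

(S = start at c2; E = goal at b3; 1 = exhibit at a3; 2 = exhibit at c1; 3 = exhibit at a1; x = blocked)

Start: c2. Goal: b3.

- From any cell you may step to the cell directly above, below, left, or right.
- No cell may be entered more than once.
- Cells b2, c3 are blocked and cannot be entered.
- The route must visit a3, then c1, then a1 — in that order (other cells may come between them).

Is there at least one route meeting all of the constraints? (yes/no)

no

Ignoring the required order, 1 revisit-free route from c2 to b3 passes through all of a3, c1, and a1; the waypoint orders that occur are c1 → a1 → a3 (1) — never a3 → c1 → a1.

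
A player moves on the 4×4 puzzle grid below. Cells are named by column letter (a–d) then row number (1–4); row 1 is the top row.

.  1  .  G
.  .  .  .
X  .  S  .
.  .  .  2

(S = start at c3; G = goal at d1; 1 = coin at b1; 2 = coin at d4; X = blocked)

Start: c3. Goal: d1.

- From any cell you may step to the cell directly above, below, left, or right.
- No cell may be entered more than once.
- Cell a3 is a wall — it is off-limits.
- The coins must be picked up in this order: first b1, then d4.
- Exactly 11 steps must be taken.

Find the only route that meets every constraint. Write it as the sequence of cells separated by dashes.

c3 - c2 - c1 - b1 - b2 - b3 - b4 - c4 - d4 - d3 - d2 - d1

The waypoints must appear in the order b1, d4, with no cell reused.
Route from c3: up 2 to c1, left 1 to b1, down 3 to b4, right 2 to d4, up 3 to d1 — 11 moves in all.
Check: order respected (1 at step 3, 2 at step 8); 11 moves as required.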